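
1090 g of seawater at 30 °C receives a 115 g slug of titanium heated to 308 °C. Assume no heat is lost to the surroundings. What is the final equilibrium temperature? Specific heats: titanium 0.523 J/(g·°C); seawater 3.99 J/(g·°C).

T_f ≈ 33.8 °C

Net heat exchanged in the isolated system is zero:
115×0.523×(T − 308) + 1090×3.99×(T − 30) = 0
(60.15 + 4349.1) T = 60.15×308 + 4349.1×30
T = 148998/4409.2 ≈ 33.79 °C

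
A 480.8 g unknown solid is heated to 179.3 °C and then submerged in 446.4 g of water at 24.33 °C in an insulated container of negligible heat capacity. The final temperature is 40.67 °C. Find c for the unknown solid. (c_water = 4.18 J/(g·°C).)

c ≈ 0.457 J/(g·°C)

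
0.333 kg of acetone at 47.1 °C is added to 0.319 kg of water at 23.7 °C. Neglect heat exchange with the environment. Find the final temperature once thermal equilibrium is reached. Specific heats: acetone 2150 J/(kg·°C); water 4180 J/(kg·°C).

T_f ≈ 31.9 °C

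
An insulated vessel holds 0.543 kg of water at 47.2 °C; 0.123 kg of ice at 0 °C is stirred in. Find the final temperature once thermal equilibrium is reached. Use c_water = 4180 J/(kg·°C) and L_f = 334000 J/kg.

Net heat exchanged in the isolated system is zero:
fusion: m_ice L_f = 0.123×334000 = 41082
  warm the meltwater: 514.14 T
  water: 2269.7(T − 47.2)
2783.9 T = 107132 − 41082 = 66050
T ≈ 23.73 °C (positive, so assuming full melt was valid).

T_f ≈ 23.7 °C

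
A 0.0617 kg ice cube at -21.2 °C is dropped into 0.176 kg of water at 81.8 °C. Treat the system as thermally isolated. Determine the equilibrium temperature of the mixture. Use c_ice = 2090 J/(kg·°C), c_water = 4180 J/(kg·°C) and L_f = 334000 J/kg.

T_f ≈ 37.1 °C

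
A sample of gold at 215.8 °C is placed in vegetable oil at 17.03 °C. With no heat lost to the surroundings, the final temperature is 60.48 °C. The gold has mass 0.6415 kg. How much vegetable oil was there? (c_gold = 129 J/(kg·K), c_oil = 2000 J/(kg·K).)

Heat lost by the gold = heat gained by the oil:
0.6415·129·(215.8 − 60.48) = m·2000·(60.48 − 17.03)
86900 m = 12853  ⇒  m ≈ 0.1479 kg

m ≈ 0.148 kg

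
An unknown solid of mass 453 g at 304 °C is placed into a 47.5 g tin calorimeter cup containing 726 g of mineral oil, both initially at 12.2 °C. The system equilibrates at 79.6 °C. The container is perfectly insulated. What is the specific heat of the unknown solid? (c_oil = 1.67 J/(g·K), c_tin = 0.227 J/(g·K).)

Taking heat into each body as positive, Σ m c ΔT = 0:
453·c·(79.6 − 304) + 726·1.67·(79.6 − 12.2) + 47.5·0.227·(79.6 − 12.2) = 0
-101653 c = -82444
c = -82444/-101653 ≈ 0.811 J/(g·K)

c ≈ 0.811 J/(g·K)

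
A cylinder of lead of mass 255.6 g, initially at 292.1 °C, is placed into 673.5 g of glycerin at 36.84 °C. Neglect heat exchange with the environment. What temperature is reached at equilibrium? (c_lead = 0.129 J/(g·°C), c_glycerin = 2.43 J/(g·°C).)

T_f ≈ 41.9 °C

Net heat exchanged in the isolated system is zero:
255.6*0.129*(T − 292.1) + 673.5*2.43*(T − 36.84) = 0
32.97(T − 292.1) + 1636.6(T − 36.84) = 0
1669.6 T = 69924
T = 69924 / 1669.6 = 41.9 °C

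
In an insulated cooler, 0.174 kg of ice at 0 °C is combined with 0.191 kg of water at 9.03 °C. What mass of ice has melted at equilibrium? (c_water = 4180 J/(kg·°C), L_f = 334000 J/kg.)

m_melted ≈ 0.0216 kg

Water can give up m c ΔT = 0.191×4180×9.03 = 7209.4 J before reaching 0 °C.
To melt every bit of ice: 0.174×334000 = 58116 J.
Since 7209.4 < 58116 J, not all the ice melts; equilibrium is at 0 °C.
Mass melted = 7209.4/334000 ≈ 0.02158 kg.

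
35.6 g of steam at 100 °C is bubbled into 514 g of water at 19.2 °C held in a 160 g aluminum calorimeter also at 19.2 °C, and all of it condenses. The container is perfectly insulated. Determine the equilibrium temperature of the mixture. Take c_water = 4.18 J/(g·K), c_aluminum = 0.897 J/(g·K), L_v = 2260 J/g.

T_f ≈ 57.1 °C

Net heat exchanged in the isolated system is zero:
latent heat released on condensation: 35.6·2260 = 80456
  condensed water 100 °C→T: 148.81(T − 100)
  water warms: 514·4.18·(T − 19.2) = 2148.5(T − 19.2)
  aluminum cup: 160·0.897·(T − 19.2) = 143.52(T − 19.2)
2440.8 T = 80456 + 14881 + 44007 = 139344
T ≈ 57.09 °C (< 100 °C, so full condensation is consistent).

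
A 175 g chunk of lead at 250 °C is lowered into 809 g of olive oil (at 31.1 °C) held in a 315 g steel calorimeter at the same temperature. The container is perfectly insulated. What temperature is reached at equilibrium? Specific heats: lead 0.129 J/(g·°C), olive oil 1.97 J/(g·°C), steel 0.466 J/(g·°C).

Setting the total heat transfer to zero:
175·0.129·(T − 250) + 809·1.97·(T − 31.1) + 315·0.466·(T − 31.1) = 0
22.57(T − 250) + 1593.7(T − 31.1) + 146.79(T − 31.1) = 0
(22.57 + 1593.7 + 146.79) T = 22.57·250 + 1593.7·31.1 + 146.79·31.1
T = 59774 / 1763.1 = 33.9 °C

T_f ≈ 33.9 °C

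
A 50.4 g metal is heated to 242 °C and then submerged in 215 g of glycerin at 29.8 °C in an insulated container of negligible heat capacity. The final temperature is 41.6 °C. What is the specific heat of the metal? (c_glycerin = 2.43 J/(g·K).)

c ≈ 0.61 J/(g·K)

Let T be the final temperature. ΣQ_i = 0:
50.4·c·(41.6 − 242) + 215·2.43·(41.6 − 29.8) = 0
-10100 c = -6164.9
c = -6164.9/-10100 ≈ 0.6104 J/(g·K)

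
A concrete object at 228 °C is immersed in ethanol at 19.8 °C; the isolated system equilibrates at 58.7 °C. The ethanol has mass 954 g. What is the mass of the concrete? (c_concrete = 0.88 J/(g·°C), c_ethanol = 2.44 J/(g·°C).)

Heat lost by the concrete = heat gained by the ethanol:
m·0.88·(228 − 58.7) = 954·2.44·(58.7 − 19.8)
148.98 m = 90550  ⇒  m ≈ 607.8 g

m ≈ 608 g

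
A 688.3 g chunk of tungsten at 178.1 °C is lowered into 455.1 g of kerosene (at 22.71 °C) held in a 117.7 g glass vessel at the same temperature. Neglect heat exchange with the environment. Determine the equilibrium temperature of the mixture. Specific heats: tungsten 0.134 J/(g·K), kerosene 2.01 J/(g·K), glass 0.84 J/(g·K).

Energy conservation, ΣQ = 0:
688.3*0.134*(T − 178.1) + 455.1*2.01*(T − 22.71) + 117.7*0.84*(T − 22.71) = 0
1105.9 T = 39446
T = 39446/1105.9 ≈ 35.67 °C

T_f ≈ 35.7 °C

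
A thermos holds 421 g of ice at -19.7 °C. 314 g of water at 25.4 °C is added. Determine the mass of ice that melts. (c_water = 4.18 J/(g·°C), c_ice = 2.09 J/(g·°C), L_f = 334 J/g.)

m_melted ≈ 47.9 g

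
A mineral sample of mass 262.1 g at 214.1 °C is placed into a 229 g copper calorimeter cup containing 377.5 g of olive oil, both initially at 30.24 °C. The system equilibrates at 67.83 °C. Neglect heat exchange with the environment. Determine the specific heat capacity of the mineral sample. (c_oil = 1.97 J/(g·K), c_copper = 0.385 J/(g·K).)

Energy conservation, ΣQ = 0:
262.1·c·(67.83 − 214.1) + 377.5·1.97·(67.83 − 30.24) + 229·0.385·(67.83 − 30.24) = 0
-38337 c = -31269
c = -31269/-38337 ≈ 0.8156 J/(g·K)

c ≈ 0.816 J/(g·K)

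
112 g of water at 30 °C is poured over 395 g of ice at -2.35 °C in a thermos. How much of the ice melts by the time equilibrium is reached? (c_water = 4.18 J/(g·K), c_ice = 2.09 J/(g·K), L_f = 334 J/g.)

m_melted ≈ 36.2 g

Water can give up m c ΔT = 112·4.18·30 = 14045 J before reaching 0 °C.
Of that, 395·2.09·2.35 = 1940 J goes to bring the ice to 0 °C, leaving 12105 J.
To melt every bit of ice: 395·334 = 131930 J.
That's not enough to melt it all — equilibrium is at 0 °C with ice remaining.
m_melted·334 = 12105  ⇒  m_melted ≈ 36.24 g.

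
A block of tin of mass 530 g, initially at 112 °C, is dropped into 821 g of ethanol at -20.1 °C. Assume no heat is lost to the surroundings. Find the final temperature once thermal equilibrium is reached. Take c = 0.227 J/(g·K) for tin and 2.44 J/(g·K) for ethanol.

T_f ≈ -12.6 °C

Taking heat into each body as positive, Σ m c ΔT = 0:
530×0.227×(T − 112) + 821×2.44×(T − (-20.1)) = 0
(120.31 + 2003.2) T = 120.31×112 + 2003.2×(-20.1)
T = -26790/2123.6 ≈ -12.62 °C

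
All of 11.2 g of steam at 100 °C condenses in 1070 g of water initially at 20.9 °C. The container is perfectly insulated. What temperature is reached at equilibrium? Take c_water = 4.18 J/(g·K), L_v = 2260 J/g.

T_f ≈ 27.3 °C

Conservation of energy gives ΣQ = 0:
condense steam: −11.2·2260 = −25312; condensate cools 100→T: 11.2·4.18·(T − 100) = 46.82(T − 100); water warms: 1070·4.18·(T − 20.9) = 4472.6(T − 20.9)
4519.4 T = 25312 + 4681.6 + 93477 = 123471
T ≈ 27.32 °C — below 100 °C, confirming all the steam condensed.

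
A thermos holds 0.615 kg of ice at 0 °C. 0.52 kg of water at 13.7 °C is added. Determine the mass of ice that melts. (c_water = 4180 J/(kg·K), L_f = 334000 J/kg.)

Water can give up m c ΔT = 0.52·4180·13.7 = 29778 J before reaching 0 °C.
Melting all 0.615 kg of ice would need 0.615·334000 = 205410 J.
That's not enough to melt it all — equilibrium is at 0 °C with ice remaining.
Mass melted = 29778/334000 ≈ 0.08916 kg.

m_melted ≈ 0.0892 kg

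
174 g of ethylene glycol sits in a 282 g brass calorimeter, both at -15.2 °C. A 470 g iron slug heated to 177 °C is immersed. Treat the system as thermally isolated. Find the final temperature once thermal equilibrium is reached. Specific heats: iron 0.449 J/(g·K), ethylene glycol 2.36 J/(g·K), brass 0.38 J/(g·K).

T_f ≈ 40.5 °C

T_f is the heat-capacity-weighted average of the initial temperatures:
T_f = (211.03*177 + 410.64*(-15.2) + 107.16*(-15.2)) / (211.03 + 410.64 + 107.16)
    = 29482 / 728.83 ≈ 40.45 °C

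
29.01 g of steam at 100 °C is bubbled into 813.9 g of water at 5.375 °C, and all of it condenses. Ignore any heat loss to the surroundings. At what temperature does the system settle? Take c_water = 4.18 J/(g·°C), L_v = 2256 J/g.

Energy conservation, ΣQ = 0:
condense steam: −29.01×2256 = −65447
  condensed water 100 °C→T: 121.26(T − 100)
  water warms: 813.9×4.18×(T − 5.375) = 3402.1(T − 5.375)
3523.4 T = 65447 + 12126 + 18286 = 95859
T ≈ 27.21 °C — below 100 °C, confirming all the steam condensed.

T_f ≈ 27.2 °C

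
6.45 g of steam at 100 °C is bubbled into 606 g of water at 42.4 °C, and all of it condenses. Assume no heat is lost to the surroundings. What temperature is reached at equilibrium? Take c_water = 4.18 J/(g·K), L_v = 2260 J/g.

Net heat exchanged in the isolated system is zero:
condense steam: −6.45·2260 = −14577
  condensed water 100 °C→T: 26.96(T − 100)
  original water: 2533.1(T − 42.4)
2560 T = 14577 + 2696.1 + 107403 = 124676
T ≈ 48.70 °C — below 100 °C, confirming all the steam condensed.

T_f ≈ 48.7 °C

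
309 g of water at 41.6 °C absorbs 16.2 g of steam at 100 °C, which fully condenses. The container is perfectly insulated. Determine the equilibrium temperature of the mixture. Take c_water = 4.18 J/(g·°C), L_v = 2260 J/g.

T_f ≈ 71.4 °C

Sum of m c ΔT and latent-heat terms is zero:
condense steam: −16.2×2260 = −36612; condensed water 100 °C→T: 67.72(T − 100); original water: 1291.6(T − 41.6)
1359.3 T = 36612 + 6771.6 + 53731 = 97115
T ≈ 71.44 °C — below 100 °C, confirming all the steam condensed.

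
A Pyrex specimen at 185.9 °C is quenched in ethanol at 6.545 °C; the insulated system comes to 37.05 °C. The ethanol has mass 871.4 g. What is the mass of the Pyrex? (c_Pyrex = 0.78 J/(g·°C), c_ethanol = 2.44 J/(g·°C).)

Conservation of energy gives ΣQ = 0:
m×0.78×(37.05 − 185.9) + 871.4×2.44×(37.05 − 6.545) = 0
-116.1 m = -64860
m = -64860/-116.1 ≈ 558.6 g

m ≈ 559 g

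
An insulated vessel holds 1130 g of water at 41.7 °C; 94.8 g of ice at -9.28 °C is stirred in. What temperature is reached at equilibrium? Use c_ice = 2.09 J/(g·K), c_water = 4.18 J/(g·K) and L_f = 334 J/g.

T_f ≈ 31.9 °C

Setting the total heat transfer to zero:
ice -9.28→0 °C: 94.8×2.09×9.28 = 1838.7; latent heat to melt: 94.8×334 = 31663; meltwater 0→T: 94.8×4.18×T = 396.26 T; water: 4723.4(T − 41.7)
5119.7 T = 196966 − 33502 = 163464
T ≈ 31.93 °C. Since T > 0 °C, the all-ice-melts assumption holds.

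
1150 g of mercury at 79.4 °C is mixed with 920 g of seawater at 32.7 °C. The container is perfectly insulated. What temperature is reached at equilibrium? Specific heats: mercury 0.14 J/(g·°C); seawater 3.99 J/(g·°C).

T_f ≈ 34.7 °C

Net heat exchanged in the isolated system is zero:
1150·0.14·(T − 79.4) + 920·3.99·(T − 32.7) = 0
161(T − 79.4) + 3670.8(T − 32.7) = 0
(161 + 3670.8) T = 161·79.4 + 3670.8·32.7
T = 132819/3831.8 ≈ 34.66 °C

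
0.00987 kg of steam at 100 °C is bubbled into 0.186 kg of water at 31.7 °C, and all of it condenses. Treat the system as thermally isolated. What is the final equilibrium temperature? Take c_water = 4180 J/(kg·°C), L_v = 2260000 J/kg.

Taking heat into each body as positive, Σ m c ΔT = 0:
latent heat released on condensation: 0.00987×2260000 = 22306
  condensate cools 100→T: 0.00987×4180×(T − 100) = 41.26(T − 100)
  water warms: 0.186×4180×(T − 31.7) = 777.48(T − 31.7)
818.74 T = 22306 + 4125.7 + 24646 = 51078
T ≈ 62.39 °C (< 100 °C, so full condensation is consistent).

T_f ≈ 62.4 °C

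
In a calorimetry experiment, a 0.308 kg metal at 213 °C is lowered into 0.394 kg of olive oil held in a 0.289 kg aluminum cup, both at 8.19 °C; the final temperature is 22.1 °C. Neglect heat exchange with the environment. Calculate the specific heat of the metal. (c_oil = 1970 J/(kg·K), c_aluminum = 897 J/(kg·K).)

Setting the total heat transfer to zero:
0.308·c·(22.1 − 213) + 0.394·1970·(22.1 − 8.19) + 0.289·897·(22.1 − 8.19) = 0
-58.8 c = -14403
c = -14403/-58.8 ≈ 245 J/(kg·K)

c ≈ 245 J/(kg·K)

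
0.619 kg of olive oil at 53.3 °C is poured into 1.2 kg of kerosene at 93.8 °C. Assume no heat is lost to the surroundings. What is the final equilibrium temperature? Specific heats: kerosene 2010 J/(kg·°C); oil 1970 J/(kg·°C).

|Q_kerosene| = |Q_oil|:
1.2×2010×(93.8 − T) = 0.619×1970×(T − 53.3)
2412(93.8 − T) = 1219.4(T − 53.3)
3631.4 T = 291241  ⇒  T ≈ 80.20 °C

T_f ≈ 80.2 °C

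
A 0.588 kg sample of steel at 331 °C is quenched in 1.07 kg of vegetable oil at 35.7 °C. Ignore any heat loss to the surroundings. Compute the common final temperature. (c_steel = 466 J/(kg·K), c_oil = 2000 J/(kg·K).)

T_f ≈ 69.2 °C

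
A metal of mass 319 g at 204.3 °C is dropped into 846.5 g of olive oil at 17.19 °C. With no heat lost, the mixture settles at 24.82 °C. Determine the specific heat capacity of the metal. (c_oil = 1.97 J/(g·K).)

Heat gained plus heat lost sum to zero:
319×c×(24.82 − 204.3) + 846.5×1.97×(24.82 − 17.19) = 0
-57254 c = -12724
c = -12724/-57254 ≈ 0.2222 J/(g·K)

c ≈ 0.222 J/(g·K)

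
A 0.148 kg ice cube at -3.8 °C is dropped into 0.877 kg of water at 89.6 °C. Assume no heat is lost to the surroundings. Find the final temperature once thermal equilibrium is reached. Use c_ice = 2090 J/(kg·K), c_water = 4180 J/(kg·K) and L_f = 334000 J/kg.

T_f ≈ 64.9 °C

Let T be the final temperature. ΣQ_i = 0:
warm ice to 0 °C: 0.148×2090×(0 − (-3.8)) = 1175.4
  fusion: m_ice L_f = 0.148×334000 = 49432
  meltwater 0→T: 0.148×4180×T = 618.64 T
  water cools: 0.877×4180×(T − 89.6) = 3665.9(T − 89.6)
4284.5 T = 328461 − 50607 = 277854
T ≈ 64.85 °C. Since T > 0 °C, the all-ice-melts assumption holds.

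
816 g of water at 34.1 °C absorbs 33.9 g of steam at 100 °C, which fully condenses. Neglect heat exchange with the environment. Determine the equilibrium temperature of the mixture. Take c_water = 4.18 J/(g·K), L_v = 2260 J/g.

T_f ≈ 58.3 °C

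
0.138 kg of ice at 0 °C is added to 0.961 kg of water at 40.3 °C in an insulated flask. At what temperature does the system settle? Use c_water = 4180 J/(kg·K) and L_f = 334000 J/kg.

Conservation of energy gives ΣQ = 0:
fusion: m_ice L_f = 0.138·334000 = 46092; warm the meltwater: 576.84 T; water cools: 0.961·4180·(T − 40.3) = 4017(T − 40.3)
4593.8 T = 161884 − 46092 = 115792
T ≈ 25.21 °C. Since T > 0 °C, the all-ice-melts assumption holds.

T_f ≈ 25.2 °C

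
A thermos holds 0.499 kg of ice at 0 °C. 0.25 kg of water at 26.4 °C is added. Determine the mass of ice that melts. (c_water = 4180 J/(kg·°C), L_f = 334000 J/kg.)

m_melted ≈ 0.0826 kg

Cooling the water to 0 °C releases 0.25×4180×26.4 = 27588 J.
Fully melting the ice requires m_ice L_f = 0.499×334000 = 166666 J.
That's not enough to melt it all — equilibrium is at 0 °C with ice remaining.
m_melt = 27588 / L_f = 0.0826 kg.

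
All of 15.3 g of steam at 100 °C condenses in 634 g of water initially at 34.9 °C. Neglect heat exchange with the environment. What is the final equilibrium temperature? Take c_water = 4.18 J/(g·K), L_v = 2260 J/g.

Taking heat into each body as positive, Σ m c ΔT = 0:
steam→water at 100 °C releases m L_v = 15.3×2260 = 34578; condensate cools 100→T: 15.3×4.18×(T − 100) = 63.95(T − 100); water warms: 634×4.18×(T − 34.9) = 2650.1(T − 34.9)
2714.1 T = 34578 + 6395.4 + 92489 = 133463
T ≈ 49.17 °C (< 100 °C, so full condensation is consistent).

T_f ≈ 49.2 °C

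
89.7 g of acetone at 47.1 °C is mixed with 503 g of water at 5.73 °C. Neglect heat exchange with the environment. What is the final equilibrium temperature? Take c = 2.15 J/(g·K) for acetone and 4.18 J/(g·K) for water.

|Q_acetone| = |Q_water|:
89.7×2.15×(47.1 − T) = 503×4.18×(T − 5.73)
192.85(47.1 − T) = 2102.5(T − 5.73)
2295.4 T = 21131  ⇒  T ≈ 9.21 °C

T_f ≈ 9.2 °C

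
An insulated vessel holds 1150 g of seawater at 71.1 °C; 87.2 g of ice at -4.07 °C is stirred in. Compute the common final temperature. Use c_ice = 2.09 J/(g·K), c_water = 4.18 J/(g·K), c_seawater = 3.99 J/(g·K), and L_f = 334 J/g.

Heat gained plus heat lost sum to zero:
ice -4.07→0 °C: 87.2×2.09×4.07 = 741.75
  melt ice: 87.2×334 = 29125
  meltwater 0→T: 87.2×4.18×T = 364.5 T
  seawater cools: 1150×3.99×(T − 71.1) = 4588.5(T − 71.1)
4953 T = 326242 − 29867 = 296376
T ≈ 59.84 °C — above 0 °C, consistent with complete melting.

T_f ≈ 59.8 °C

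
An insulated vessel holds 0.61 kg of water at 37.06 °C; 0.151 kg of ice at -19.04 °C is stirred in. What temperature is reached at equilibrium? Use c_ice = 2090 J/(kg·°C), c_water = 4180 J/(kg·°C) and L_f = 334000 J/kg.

Let T be the final temperature. ΣQ_i = 0:
ice -19.04→0 °C: 0.151·2090·19.04 = 6008.8; melt ice: 0.151·334000 = 50434; meltwater 0→T: 0.151·4180·T = 631.18 T; water: 2549.8(T − 37.06)
3181 T = 94496 − 56443 = 38053
T ≈ 11.96 °C — above 0 °C, consistent with complete melting.

T_f ≈ 12.0 °C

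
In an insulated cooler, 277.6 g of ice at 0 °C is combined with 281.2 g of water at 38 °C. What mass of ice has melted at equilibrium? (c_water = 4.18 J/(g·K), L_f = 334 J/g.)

m_melted ≈ 134 g

Heat available from the water dropping to 0 °C: 281.2·4.18·38 = 44666 J.
Melting all 277.6 g of ice would need 277.6·334 = 92718 J.
44666 J < 92718 J, so only part of the ice melts and the system sits at 0 °C.
Mass melted = 44666/334 ≈ 133.7 g.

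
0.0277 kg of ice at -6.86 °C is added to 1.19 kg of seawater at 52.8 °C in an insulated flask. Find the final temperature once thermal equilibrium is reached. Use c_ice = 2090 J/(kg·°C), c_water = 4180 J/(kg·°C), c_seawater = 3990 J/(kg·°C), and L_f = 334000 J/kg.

T_f ≈ 49.6 °C

Energy balance with sensible and latent terms:
warm ice to 0 °C: 0.0277×2090×(0 − (-6.86)) = 397.15; latent heat to melt: 0.0277×334000 = 9251.8; warm the meltwater: 115.79 T; seawater cools: 1.19×3990×(T − 52.8) = 4748.1(T − 52.8)
4863.9 T = 250700 − 9648.9 = 241051
T ≈ 49.56 °C (positive, so assuming full melt was valid).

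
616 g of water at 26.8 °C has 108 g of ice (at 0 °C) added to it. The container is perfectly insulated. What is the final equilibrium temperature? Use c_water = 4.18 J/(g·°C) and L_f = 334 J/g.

T_f ≈ 10.9 °C

Energy balance with sensible and latent terms:
melt ice: 108×334 = 36072
  meltwater 0→T: 108×4.18×T = 451.44 T
  water: 2574.9(T − 26.8)
3026.3 T = 69007 − 36072 = 32935
T ≈ 10.88 °C — above 0 °C, consistent with complete melting.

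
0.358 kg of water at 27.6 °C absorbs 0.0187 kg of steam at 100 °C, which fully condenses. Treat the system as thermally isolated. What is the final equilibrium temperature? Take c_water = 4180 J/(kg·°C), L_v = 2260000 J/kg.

Conservation of energy gives ΣQ = 0:
steam→water at 100 °C releases m L_v = 0.0187·2260000 = 42262; condensate cools 100→T: 0.0187·4180·(T − 100) = 78.17(T − 100); water warms: 0.358·4180·(T − 27.6) = 1496.4(T − 27.6)
1574.6 T = 42262 + 7816.6 + 41302 = 91380
T ≈ 58.03 °C — below 100 °C, confirming all the steam condensed.

T_f ≈ 58.0 °C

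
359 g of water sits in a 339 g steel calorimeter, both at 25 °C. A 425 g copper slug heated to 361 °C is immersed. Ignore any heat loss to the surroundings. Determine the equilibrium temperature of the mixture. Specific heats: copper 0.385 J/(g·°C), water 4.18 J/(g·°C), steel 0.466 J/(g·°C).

T_f ≈ 55.2 °C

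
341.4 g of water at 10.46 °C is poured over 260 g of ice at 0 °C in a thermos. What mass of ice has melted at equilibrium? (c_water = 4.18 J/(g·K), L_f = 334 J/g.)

m_melted ≈ 44.7 g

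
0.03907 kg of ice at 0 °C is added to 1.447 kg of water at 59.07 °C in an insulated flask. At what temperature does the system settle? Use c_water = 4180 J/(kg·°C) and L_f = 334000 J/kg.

T_f ≈ 55.4 °C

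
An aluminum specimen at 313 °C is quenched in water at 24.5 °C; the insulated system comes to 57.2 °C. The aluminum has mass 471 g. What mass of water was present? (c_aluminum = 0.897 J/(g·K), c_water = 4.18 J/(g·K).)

m ≈ 791 g

Let T be the final temperature. ΣQ_i = 0:
471·0.897·(57.2 − 313) + m·4.18·(57.2 − 24.5) = 0
136.69 m = 108072
m = 108072/136.69 ≈ 790.7 g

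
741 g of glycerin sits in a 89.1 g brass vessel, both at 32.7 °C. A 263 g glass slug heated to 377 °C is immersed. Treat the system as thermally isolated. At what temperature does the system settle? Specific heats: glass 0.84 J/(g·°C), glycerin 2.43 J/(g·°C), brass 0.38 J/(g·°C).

T_f ≈ 69.7 °C

Net heat exchanged in the isolated system is zero:
263·0.84·(T − 377) + 741·2.43·(T − 32.7) + 89.1·0.38·(T − 32.7) = 0
(220.92 + 1800.6 + 33.86) T = 220.92·377 + 1800.6·32.7 + 33.86·32.7
T ≈ 69.71 °C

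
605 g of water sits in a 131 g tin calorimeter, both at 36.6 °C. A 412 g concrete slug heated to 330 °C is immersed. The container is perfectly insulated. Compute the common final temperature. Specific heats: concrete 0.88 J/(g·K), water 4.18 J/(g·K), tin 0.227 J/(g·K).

T_f ≈ 73.0 °C

Let T be the final temperature. ΣQ_i = 0:
412*0.88*(T − 330) + 605*4.18*(T − 36.6) + 131*0.227*(T − 36.6) = 0
2921.2 T = 213291
T = 213291/2921.2 ≈ 73.01 °C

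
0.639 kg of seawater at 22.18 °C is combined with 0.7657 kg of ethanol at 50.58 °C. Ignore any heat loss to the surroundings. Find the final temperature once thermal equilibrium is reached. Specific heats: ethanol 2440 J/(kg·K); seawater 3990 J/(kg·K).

T_f ≈ 34.2 °C

Energy conservation, ΣQ = 0:
0.7657·2440·(T − 50.58) + 0.639·3990·(T − 22.18) = 0
1868.3(T − 50.58) + 2549.6(T − 22.18) = 0
(1868.3 + 2549.6) T = 1868.3·50.58 + 2549.6·22.18
T ≈ 34.19 °C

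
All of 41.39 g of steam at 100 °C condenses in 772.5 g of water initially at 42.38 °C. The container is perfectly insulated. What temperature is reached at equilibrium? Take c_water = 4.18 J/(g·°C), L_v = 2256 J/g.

T_f ≈ 72.8 °C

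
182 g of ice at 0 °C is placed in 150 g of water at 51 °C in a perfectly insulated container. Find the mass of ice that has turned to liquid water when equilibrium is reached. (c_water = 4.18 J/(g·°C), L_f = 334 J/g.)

Cooling the water to 0 °C releases 150×4.18×51 = 31977 J.
Melting all 182 g of ice would need 182×334 = 60788 J.
31977 J < 60788 J, so only part of the ice melts and the system sits at 0 °C.
m_melt = 31977 / L_f = 95.74 g.

m_melted ≈ 95.7 g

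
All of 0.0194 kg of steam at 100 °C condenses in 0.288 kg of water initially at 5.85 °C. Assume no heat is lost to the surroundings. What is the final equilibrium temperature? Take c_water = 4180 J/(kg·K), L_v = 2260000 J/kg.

T_f ≈ 45.9 °C

Energy balance with sensible and latent terms:
condense steam: −0.0194×2260000 = −43844; condensate cools 100→T: 0.0194×4180×(T − 100) = 81.09(T − 100); original water: 1203.8(T − 5.85)
1284.9 T = 43844 + 8109.2 + 7042.5 = 58996
T ≈ 45.91 °C — below 100 °C, confirming all the steam condensed.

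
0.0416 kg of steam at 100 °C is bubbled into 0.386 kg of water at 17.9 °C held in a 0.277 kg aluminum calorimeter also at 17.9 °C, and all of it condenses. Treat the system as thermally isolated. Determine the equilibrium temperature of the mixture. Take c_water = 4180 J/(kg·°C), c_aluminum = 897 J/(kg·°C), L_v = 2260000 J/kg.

T_f ≈ 71.1 °C

Heat gained plus heat lost sum to zero:
condense steam: −0.0416×2260000 = −94016; condensed water 100 °C→T: 173.89(T − 100); water warms: 0.386×4180×(T − 17.9) = 1613.5(T − 17.9); cup: 248.47(T − 17.9)
2035.8 T = 94016 + 17389 + 33329 = 144734
T ≈ 71.09 °C, under the boiling point, so the assumption holds.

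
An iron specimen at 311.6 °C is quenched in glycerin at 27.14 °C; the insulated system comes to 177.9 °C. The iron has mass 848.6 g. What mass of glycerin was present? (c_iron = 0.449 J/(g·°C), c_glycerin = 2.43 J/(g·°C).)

m ≈ 139 g

Taking heat into each body as positive, Σ m c ΔT = 0:
848.6·0.449·(177.9 − 311.6) + m·2.43·(177.9 − 27.14) = 0
366.35 m = 50943
m = 50943/366.35 ≈ 139.1 g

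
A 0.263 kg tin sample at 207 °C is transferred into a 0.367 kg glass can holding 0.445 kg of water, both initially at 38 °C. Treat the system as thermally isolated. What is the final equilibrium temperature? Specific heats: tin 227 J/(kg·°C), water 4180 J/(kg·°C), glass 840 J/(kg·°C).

T_f ≈ 42.5 °C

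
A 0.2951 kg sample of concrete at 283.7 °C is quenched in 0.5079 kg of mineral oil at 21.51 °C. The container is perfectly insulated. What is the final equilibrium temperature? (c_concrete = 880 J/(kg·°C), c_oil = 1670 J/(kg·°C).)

Energy conservation, ΣQ = 0:
0.2951*880*(T − 283.7) + 0.5079*1670*(T − 21.51) = 0
259.69(T − 283.7) + 848.19(T − 21.51) = 0
1107.9 T = 91918
T ≈ 82.97 °C

T_f ≈ 83.0 °C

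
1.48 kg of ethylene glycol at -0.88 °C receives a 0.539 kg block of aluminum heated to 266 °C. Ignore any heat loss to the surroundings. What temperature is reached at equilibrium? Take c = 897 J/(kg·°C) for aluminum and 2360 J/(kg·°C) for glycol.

T_f ≈ 31.6 °C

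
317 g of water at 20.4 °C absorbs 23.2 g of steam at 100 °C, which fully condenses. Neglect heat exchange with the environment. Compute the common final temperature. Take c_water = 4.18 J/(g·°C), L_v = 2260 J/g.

Taking heat into each body as positive, Σ m c ΔT = 0:
latent heat released on condensation: 23.2×2260 = 52432
  condensed water 100 °C→T: 96.98(T − 100)
  original water: 1325.1(T − 20.4)
1422 T = 52432 + 9697.6 + 27031 = 89161
T ≈ 62.70 °C (< 100 °C, so full condensation is consistent).

T_f ≈ 62.7 °C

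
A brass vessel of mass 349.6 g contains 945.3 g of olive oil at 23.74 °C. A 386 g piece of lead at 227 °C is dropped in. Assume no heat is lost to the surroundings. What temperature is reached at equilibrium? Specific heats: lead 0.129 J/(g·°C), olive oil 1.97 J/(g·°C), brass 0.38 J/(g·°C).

T_f ≈ 28.7 °C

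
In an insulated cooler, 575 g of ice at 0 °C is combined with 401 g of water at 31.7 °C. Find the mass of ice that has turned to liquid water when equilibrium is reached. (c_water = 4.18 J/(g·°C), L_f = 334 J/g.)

m_melted ≈ 159 g

Cooling the water to 0 °C releases 401×4.18×31.7 = 53135 J.
Fully melting the ice requires m_ice L_f = 575×334 = 192050 J.
53135 J < 192050 J, so only part of the ice melts and the system sits at 0 °C.
Mass melted = 53135/334 ≈ 159.1 g.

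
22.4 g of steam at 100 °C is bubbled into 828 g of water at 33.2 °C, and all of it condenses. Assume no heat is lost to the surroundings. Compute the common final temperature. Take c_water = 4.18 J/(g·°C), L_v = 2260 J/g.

T_f ≈ 49.2 °C

Conservation of energy gives ΣQ = 0:
condense steam: −22.4×2260 = −50624; condensed water 100 °C→T: 93.63(T − 100); original water: 3461(T − 33.2)
3554.7 T = 50624 + 9363.2 + 114907 = 174894
T ≈ 49.20 °C (< 100 °C, so full condensation is consistent).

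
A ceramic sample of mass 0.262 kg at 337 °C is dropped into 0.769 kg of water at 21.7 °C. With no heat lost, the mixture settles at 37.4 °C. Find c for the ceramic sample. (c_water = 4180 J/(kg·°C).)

c ≈ 643 J/(kg·°C)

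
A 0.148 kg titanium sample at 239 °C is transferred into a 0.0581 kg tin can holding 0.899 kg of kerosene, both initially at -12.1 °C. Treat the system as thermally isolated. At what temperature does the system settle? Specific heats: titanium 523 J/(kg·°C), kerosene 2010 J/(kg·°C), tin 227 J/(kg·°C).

T_f ≈ -1.9 °C

Energy conservation, ΣQ = 0:
0.148×523×(T − 239) + 0.899×2010×(T − (-12.1)) + 0.0581×227×(T − (-12.1)) = 0
77.4(T − 239) + 1807(T − (-12.1)) + 13.19(T − (-12.1)) = 0
(77.4 + 1807 + 13.19) T = 77.4×239 + 1807×(-12.1) + 13.19×(-12.1)
T ≈ -1.86 °C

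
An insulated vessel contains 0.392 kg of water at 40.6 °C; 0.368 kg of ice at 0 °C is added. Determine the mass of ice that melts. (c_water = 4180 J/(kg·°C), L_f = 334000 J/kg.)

m_melted ≈ 0.199 kg

Water can give up m c ΔT = 0.392·4180·40.6 = 66526 J before reaching 0 °C.
Fully melting the ice requires m_ice L_f = 0.368·334000 = 122912 J.
Since 66526 < 122912 J, not all the ice melts; equilibrium is at 0 °C.
m_melted·334000 = 66526  ⇒  m_melted ≈ 0.1992 kg.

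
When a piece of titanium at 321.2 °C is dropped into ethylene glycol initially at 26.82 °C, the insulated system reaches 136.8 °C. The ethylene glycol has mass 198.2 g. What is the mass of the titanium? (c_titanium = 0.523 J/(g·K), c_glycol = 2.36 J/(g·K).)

Conservation of energy gives ΣQ = 0:
m·0.523·(136.8 − 321.2) + 198.2·2.36·(136.8 − 26.82) = 0
-96.44 m = -51443
m = -51443/-96.44 ≈ 533.4 g

m ≈ 533 g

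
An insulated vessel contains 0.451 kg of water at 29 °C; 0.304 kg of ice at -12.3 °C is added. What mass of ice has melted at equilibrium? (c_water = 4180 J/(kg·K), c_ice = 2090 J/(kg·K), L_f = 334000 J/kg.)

Water can give up m c ΔT = 0.451×4180×29 = 54670 J before reaching 0 °C.
Of that, 0.304×2090×12.3 = 7814.9 J goes to bring the ice to 0 °C, leaving 46855 J.
Melting all 0.304 kg of ice would need 0.304×334000 = 101536 J.
46855 J < 101536 J, so only part of the ice melts and the system sits at 0 °C.
m_melted×334000 = 46855  ⇒  m_melted ≈ 0.1403 kg.

m_melted ≈ 0.14 kg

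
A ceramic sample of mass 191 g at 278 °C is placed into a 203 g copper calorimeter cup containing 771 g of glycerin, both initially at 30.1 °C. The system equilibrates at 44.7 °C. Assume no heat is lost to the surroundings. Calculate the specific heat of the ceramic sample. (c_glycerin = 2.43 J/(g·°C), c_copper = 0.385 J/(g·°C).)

Taking heat into each body as positive, Σ m c ΔT = 0:
191·c·(44.7 − 278) + 771·2.43·(44.7 − 30.1) + 203·0.385·(44.7 − 30.1) = 0
-44560 c = -28495
c = -28495/-44560 ≈ 0.6395 J/(g·°C)

c ≈ 0.639 J/(g·°C)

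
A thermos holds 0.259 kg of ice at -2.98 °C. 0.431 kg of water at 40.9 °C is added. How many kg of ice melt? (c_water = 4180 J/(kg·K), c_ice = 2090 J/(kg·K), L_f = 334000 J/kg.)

Cooling the water to 0 °C releases 0.431·4180·40.9 = 73685 J.
Of that, 0.259·2090·2.98 = 1613.1 J goes to bring the ice to 0 °C, leaving 72072 J.
To melt every bit of ice: 0.259·334000 = 86506 J.
72072 J < 86506 J, so only part of the ice melts and the system sits at 0 °C.
Mass melted = 72072/334000 ≈ 0.2158 kg.

m_melted ≈ 0.216 kg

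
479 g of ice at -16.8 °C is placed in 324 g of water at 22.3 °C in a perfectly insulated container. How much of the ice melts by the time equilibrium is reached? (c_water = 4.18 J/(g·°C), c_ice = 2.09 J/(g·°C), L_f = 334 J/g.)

m_melted ≈ 40.1 g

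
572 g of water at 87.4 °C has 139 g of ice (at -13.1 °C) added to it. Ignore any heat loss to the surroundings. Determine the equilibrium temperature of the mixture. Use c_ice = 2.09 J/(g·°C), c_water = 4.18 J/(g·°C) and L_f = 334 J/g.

T_f ≈ 53.4 °C

Let T be the final temperature. ΣQ_i = 0:
warm ice to 0 °C: 139×2.09×(0 − (-13.1)) = 3805.7
  latent heat to melt: 139×334 = 46426
  warm the meltwater: 581.02 T
  water cools: 572×4.18×(T − 87.4) = 2391(T − 87.4)
2972 T = 208970 − 50232 = 158738
T ≈ 53.41 °C — above 0 °C, consistent with complete melting.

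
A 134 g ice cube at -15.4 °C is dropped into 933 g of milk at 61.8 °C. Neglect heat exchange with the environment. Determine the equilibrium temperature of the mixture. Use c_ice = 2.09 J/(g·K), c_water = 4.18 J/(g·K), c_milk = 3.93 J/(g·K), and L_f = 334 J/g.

Energy conservation, ΣQ = 0:
warm ice to 0 °C: 134·2.09·(0 − (-15.4)) = 4312.9
  fusion: m_ice L_f = 134·334 = 44756
  meltwater 0→T: 134·4.18·T = 560.12 T
  milk cools: 933·3.93·(T − 61.8) = 3666.7(T − 61.8)
4226.8 T = 226601 − 49069 = 177533
T ≈ 42.00 °C. Since T > 0 °C, the all-ice-melts assumption holds.

T_f ≈ 42.0 °C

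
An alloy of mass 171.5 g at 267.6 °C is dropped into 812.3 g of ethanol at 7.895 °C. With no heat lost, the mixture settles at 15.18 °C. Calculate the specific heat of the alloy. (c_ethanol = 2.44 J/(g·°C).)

c ≈ 0.334 J/(g·°C)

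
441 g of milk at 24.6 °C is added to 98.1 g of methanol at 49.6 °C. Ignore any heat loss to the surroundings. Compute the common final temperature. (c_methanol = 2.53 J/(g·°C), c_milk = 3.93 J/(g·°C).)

Energy conservation, ΣQ = 0:
98.1·2.53·(T − 49.6) + 441·3.93·(T − 24.6) = 0
1981.3 T = 54945
T = 54945 / 1981.3 = 27.7 °C

T_f ≈ 27.7 °C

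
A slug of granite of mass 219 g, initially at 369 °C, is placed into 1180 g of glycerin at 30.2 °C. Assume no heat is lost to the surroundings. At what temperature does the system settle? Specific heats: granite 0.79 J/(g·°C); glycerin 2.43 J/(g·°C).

Set heat shed by the hot body equal to heat absorbed by the cold body:
219×0.79×(369 − T) = 1180×2.43×(T − 30.2)
173.01(369 − T) = 2867.4(T − 30.2)
3040.4 T = 150436  ⇒  T ≈ 49.48 °C

T_f ≈ 49.5 °C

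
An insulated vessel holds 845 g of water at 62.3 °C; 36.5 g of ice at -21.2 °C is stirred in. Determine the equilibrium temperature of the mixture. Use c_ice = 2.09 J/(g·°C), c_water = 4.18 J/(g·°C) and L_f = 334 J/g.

Energy balance with sensible and latent terms:
warm ice to 0 °C: 36.5·2.09·(0 − (-21.2)) = 1617.2
  melt ice: 36.5·334 = 12191
  warm the meltwater: 152.57 T
  water cools: 845·4.18·(T − 62.3) = 3532.1(T − 62.3)
3684.7 T = 220050 − 13808 = 206242
T ≈ 55.97 °C. Since T > 0 °C, the all-ice-melts assumption holds.

T_f ≈ 56.0 °C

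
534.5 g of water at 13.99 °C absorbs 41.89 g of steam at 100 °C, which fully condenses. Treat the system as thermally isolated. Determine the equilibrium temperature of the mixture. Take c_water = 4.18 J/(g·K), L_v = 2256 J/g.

Energy balance with sensible and latent terms:
latent heat released on condensation: 41.89×2256 = 94504
  condensate cools 100→T: 41.89×4.18×(T − 100) = 175.1(T − 100)
  water warms: 534.5×4.18×(T − 13.99) = 2234.2(T − 13.99)
2409.3 T = 94504 + 17510 + 31257 = 143270
T ≈ 59.47 °C — below 100 °C, confirming all the steam condensed.

T_f ≈ 59.5 °C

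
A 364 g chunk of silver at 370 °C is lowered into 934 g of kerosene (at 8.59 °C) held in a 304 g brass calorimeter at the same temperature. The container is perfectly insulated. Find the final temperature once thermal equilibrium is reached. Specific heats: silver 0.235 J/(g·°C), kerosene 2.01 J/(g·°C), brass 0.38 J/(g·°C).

T_f is the heat-capacity-weighted average of the initial temperatures:
T_f = (85.54·370 + 1877.3·8.59 + 115.52·8.59) / (85.54 + 1877.3 + 115.52)
    = 48768 / 2078.4 ≈ 23.46 °C

T_f ≈ 23.5 °C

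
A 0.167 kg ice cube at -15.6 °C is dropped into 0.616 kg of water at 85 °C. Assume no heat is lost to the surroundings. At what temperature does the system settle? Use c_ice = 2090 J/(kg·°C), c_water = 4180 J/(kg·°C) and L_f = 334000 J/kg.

Energy conservation, ΣQ = 0:
ice -15.6→0 °C: 0.167·2090·15.6 = 5444.9; latent heat to melt: 0.167·334000 = 55778; warm the meltwater: 698.06 T; water cools: 0.616·4180·(T − 85) = 2574.9(T − 85)
3272.9 T = 218865 − 61223 = 157642
T ≈ 48.17 °C (positive, so assuming full melt was valid).

T_f ≈ 48.2 °C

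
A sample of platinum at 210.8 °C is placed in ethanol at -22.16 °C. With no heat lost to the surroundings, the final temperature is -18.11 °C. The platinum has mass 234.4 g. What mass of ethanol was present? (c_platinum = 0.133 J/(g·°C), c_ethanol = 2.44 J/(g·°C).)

m ≈ 722 g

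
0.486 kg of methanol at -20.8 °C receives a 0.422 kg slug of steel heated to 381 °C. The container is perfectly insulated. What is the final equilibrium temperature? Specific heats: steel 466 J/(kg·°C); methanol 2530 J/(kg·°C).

Net heat exchanged in the isolated system is zero:
0.422*466*(T − 381) + 0.486*2530*(T − (-20.8)) = 0
1426.2 T = 49349
T ≈ 34.60 °C

T_f ≈ 34.6 °C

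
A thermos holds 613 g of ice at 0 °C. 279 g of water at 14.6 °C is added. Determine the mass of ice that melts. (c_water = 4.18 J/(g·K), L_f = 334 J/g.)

m_melted ≈ 51 g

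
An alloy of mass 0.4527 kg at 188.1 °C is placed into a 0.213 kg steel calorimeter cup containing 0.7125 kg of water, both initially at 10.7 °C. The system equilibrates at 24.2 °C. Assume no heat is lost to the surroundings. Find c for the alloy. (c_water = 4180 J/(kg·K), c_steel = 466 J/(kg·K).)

c ≈ 560 J/(kg·K)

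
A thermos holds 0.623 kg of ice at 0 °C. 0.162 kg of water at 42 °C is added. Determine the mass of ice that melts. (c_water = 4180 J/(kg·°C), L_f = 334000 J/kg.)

Water can give up m c ΔT = 0.162×4180×42 = 28441 J before reaching 0 °C.
To melt every bit of ice: 0.623×334000 = 208082 J.
That's not enough to melt it all — equilibrium is at 0 °C with ice remaining.
m_melt = 28441 / L_f = 0.08515 kg.

m_melted ≈ 0.0852 kg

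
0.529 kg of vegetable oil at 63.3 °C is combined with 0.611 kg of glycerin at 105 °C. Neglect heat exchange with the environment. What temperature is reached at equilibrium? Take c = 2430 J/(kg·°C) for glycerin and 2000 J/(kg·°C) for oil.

T_f ≈ 87.6 °C

Conservation of energy gives ΣQ = 0:
0.611·2430·(T − 105) + 0.529·2000·(T − 63.3) = 0
2542.7 T = 222868
T = 222868/2542.7 ≈ 87.65 °C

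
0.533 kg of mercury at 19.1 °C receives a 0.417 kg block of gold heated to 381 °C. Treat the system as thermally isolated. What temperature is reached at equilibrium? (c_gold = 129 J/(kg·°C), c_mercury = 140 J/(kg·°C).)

T_f ≈ 170.7 °C

Set heat shed by the hot body equal to heat absorbed by the cold body:
0.417*129*(381 − T) = 0.533*140*(T − 19.1)
53.79(381 − T) = 74.62(T − 19.1)
128.41 T = 21920  ⇒  T ≈ 170.70 °C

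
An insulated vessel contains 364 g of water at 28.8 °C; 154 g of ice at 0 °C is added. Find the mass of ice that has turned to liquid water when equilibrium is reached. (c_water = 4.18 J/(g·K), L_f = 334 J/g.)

m_melted ≈ 131 g

Water can give up m c ΔT = 364×4.18×28.8 = 43820 J before reaching 0 °C.
Melting all 154 g of ice would need 154×334 = 51436 J.
Since 43820 < 51436 J, not all the ice melts; equilibrium is at 0 °C.
Mass melted = 43820/334 ≈ 131.2 g.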